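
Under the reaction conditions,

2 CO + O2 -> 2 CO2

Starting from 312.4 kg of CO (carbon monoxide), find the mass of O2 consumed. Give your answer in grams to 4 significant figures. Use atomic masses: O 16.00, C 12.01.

178500 g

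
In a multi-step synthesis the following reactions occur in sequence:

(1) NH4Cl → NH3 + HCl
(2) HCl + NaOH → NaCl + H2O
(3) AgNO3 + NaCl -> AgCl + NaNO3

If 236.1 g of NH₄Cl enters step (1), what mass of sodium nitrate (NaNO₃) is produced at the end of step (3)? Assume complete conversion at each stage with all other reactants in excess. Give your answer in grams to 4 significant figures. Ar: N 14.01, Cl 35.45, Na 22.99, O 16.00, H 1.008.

375.2 g

M(NH4Cl) = 14.01 + 4(1.008) + 35.45 = 53.492 g/mol.
M(NaNO3) = 22.99 + 14.01 + 3(16.00) = 85.00 g/mol.
n(NH4Cl) = 236.1 / 53.492 = 4.4137 mol.
Reaction (1): NH4Cl→HCl ratio 1:1 ⇒ n(HCl) = 4.4137 mol.
Reaction (2): HCl→NaCl ratio 1:1 ⇒ n(NaCl) = 4.4137 mol.
Reaction (3): NaCl→NaNO3 ratio 1:1 ⇒ n(NaNO3) = 4.4137 mol.
Mass of NaNO3 = 4.4137 × 85.00 = 375.17 g.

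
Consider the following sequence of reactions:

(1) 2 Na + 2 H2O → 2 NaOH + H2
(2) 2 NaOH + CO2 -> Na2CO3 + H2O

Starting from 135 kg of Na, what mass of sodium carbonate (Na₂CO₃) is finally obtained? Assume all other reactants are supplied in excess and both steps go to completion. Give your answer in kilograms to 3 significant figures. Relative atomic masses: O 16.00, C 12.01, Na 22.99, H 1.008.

M(Na) = 22.99 g/mol.
M(Na2CO3) = 2(22.99) + 12.01 + 3(16.00) = 105.99 g/mol.
135 kg = 135000 g.
n(Na) = 135000 / 22.99 = 5872 mol.
Step 1 gives a 2:2 ratio of Na to NaOH, so n(NaOH) = 5872 mol.
In step 2 the NaOH:Na2CO3 ratio is 2:1, so n(Na2CO3) = 2936 mol.
Mass of Na2CO3 = 2936 × 105.99 = 311200 g = 311 kg.

311 kg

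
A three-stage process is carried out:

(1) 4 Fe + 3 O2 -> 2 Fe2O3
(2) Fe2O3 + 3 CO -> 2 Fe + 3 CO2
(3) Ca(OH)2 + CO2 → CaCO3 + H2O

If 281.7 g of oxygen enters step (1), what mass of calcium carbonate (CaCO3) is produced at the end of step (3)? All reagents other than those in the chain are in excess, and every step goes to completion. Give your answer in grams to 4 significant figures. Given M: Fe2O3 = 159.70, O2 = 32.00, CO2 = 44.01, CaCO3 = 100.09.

1762 g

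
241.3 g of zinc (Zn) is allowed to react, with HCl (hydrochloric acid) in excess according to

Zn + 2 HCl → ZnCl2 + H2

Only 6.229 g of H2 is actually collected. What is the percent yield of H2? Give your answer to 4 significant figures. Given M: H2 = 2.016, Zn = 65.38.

83.72 %

n(Zn) = 241.30 g / 65.38 g/mol = 3.6907 mol.
From the equation the Zn:H2 mole ratio is 1:1, so n(H2) = 3.6907 × 1/1 = 3.6907 mol.
Mass of H2 = 3.6907 mol × 2.016 g/mol = 7.4405 g.
This is the theoretical yield. Percent yield = 6.229 g / 7.4405 g × 100% = 83.717%.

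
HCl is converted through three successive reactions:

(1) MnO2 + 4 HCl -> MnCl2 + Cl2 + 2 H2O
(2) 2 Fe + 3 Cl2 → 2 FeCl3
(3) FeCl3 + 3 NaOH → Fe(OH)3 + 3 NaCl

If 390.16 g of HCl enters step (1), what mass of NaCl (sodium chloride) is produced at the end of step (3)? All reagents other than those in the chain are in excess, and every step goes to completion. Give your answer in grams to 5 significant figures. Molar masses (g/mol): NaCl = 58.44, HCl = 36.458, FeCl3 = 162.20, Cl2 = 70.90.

n(HCl) = 390.16 / 36.458 = 10.7016 mol.
Reaction (1): HCl→Cl2 ratio 4:1 ⇒ n(Cl2) = 2.67541 mol.
Reaction (2): Cl2→FeCl3 ratio 3:2 ⇒ n(FeCl3) = 1.78360 mol.
Reaction (3): FeCl3→NaCl ratio 1:3 ⇒ n(NaCl) = 5.35081 mol.
Mass of NaCl = 5.35081 × 58.44 = 312.702 g.

312.70 g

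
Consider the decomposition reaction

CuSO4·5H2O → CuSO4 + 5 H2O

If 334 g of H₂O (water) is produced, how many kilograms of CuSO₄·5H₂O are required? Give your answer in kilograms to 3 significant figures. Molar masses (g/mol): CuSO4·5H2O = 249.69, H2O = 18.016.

0.926 kg

n(H2O) = 334.0 g / 18.016 g/mol = 18.54 mol.
From the equation the H2O:CuSO4·5H2O mole ratio is 5:1, so n(CuSO4·5H2O) = 18.54 × 1/5 = 3.708 mol.
Mass of CuSO4·5H2O = 3.708 mol × 249.69 g/mol = 925.8 g.
Converting to kg: 925.8 g = 0.926 kg.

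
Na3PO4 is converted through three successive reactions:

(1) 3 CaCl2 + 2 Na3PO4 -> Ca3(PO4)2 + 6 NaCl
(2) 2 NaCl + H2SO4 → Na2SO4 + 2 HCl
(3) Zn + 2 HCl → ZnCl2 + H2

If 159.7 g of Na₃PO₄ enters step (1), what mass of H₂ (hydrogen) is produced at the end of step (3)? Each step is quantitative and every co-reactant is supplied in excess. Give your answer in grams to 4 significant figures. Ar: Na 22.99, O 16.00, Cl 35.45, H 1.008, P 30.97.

2.946 g

M(Na3PO4) = 3(22.99) + 30.97 + 4(16.00) = 163.94 g/mol.
M(H2) = 2(1.008) = 2.016 g/mol.
n(Na3PO4) = 159.7 / 163.94 = 0.97414 mol.
Reaction (1): Na3PO4→NaCl ratio 2:6 ⇒ n(NaCl) = 2.9224 mol.
Reaction (2): NaCl→HCl ratio 2:2 ⇒ n(HCl) = 2.9224 mol.
Reaction (3): HCl→H2 ratio 2:1 ⇒ n(H2) = 1.4612 mol.
Mass of H2 = 1.4612 × 2.016 = 2.9458 g.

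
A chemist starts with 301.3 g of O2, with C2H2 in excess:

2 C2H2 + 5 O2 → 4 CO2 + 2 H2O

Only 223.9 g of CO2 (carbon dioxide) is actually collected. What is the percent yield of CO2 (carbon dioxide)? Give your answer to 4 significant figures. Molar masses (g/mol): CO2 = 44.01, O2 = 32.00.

67.54 %

n(O2) = 301.30 g / 32.00 g/mol = 9.4156 mol.
From the equation the O2:CO2 mole ratio is 5:4, so n(CO2) = 9.4156 × 4/5 = 7.5325 mol.
Mass of CO2 = 7.5325 mol × 44.01 g/mol = 331.51 g.
This is the theoretical yield. Percent yield = 223.9 g / 331.51 g × 100% = 67.540%.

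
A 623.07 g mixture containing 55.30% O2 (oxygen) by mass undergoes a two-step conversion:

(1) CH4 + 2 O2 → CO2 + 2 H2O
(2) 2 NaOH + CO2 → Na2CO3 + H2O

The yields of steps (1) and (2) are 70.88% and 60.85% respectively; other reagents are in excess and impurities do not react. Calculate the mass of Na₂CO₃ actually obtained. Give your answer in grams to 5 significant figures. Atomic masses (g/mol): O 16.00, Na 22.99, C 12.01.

246.11 g

Pure O2 = 623.07 × 0.5530 = 344.558 g.
M(O2) = 2(16.00) = 32.00 g/mol.
M(Na2CO3) = 2(22.99) + 12.01 + 3(16.00) = 105.99 g/mol.
n(O2) = 344.558 / 32.00 = 10.7674 mol.
Step 1 (O2:CO2 = 2:1): theoretical n(CO2) = 5.38371 mol; at 70.88% yield, n(CO2) = 3.81598 mol.
Step 2 (CO2:Na2CO3 = 1:1): theoretical n(Na2CO3) = 3.81598 mol, so theoretical mass = 3.81598 × 105.99 = 404.455 g.
At 60.85% yield, actual mass of Na2CO3 = 404.455 × 0.6085 = 246.111 g.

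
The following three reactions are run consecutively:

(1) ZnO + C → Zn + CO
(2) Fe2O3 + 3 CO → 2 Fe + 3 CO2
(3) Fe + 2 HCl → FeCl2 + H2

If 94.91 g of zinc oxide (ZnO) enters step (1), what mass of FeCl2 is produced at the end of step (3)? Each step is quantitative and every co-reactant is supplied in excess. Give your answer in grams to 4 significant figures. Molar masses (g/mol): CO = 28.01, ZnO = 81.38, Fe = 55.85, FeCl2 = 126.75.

98.55 g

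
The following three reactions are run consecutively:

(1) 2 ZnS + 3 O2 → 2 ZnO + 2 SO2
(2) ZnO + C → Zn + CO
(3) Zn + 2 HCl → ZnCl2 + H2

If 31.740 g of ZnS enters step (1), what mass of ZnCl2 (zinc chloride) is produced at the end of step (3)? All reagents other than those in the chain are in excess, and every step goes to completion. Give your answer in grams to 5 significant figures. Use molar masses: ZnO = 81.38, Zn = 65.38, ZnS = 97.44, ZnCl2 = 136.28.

44.392 g

n(ZnS) = 31.740 / 97.44 = 0.325739 mol.
Reaction (1): ZnS→ZnO ratio 2:2 ⇒ n(ZnO) = 0.325739 mol.
Reaction (2): ZnO→Zn ratio 1:1 ⇒ n(Zn) = 0.325739 mol.
Reaction (3): Zn→ZnCl2 ratio 1:1 ⇒ n(ZnCl2) = 0.325739 mol.
Mass of ZnCl2 = 0.325739 × 136.28 = 44.3917 g.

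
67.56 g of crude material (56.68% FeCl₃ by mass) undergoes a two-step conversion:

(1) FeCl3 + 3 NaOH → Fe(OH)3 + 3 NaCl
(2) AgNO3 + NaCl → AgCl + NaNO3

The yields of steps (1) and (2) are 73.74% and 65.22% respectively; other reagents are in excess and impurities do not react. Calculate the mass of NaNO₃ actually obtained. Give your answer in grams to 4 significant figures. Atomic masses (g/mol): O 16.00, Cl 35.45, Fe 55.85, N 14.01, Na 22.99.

28.95 g

Pure FeCl3 = 67.56 × 0.5668 = 38.293 g.
M(FeCl3) = 55.85 + 3(35.45) = 162.20 g/mol.
M(NaNO3) = 22.99 + 14.01 + 3(16.00) = 85.00 g/mol.
n(FeCl3) = 38.293 / 162.20 = 0.23609 mol.
Step 1 (FeCl3:NaCl = 1:3): theoretical n(NaCl) = 0.70826 mol; at 73.74% yield, n(NaCl) = 0.52227 mol.
Step 2 (NaCl:NaNO3 = 1:1): theoretical n(NaNO3) = 0.52227 mol, so theoretical mass = 0.52227 × 85.00 = 44.393 g.
At 65.22% yield, actual mass of NaNO3 = 44.393 × 0.6522 = 28.953 g.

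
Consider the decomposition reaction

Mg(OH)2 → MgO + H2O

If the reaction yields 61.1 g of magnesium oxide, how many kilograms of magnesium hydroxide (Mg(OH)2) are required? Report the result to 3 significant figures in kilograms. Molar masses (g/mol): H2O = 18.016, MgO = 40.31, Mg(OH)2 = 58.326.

0.0884 kg

n(MgO) = 61.10 g / 40.31 g/mol = 1.516 mol.
From the equation the MgO:Mg(OH)2 mole ratio is 1:1, so n(Mg(OH)2) = 1.516 × 1/1 = 1.516 mol.
Mass of Mg(OH)2 = 1.516 mol × 58.326 g/mol = 88.41 g.
Converting to kg: 88.41 g = 0.0884 kg.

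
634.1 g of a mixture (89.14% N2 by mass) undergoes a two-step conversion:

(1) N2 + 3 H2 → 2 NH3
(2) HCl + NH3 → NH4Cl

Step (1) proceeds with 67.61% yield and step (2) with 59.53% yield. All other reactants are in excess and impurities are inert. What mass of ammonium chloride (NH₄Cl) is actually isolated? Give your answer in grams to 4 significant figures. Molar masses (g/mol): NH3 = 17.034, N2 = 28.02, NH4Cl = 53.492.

868.6 g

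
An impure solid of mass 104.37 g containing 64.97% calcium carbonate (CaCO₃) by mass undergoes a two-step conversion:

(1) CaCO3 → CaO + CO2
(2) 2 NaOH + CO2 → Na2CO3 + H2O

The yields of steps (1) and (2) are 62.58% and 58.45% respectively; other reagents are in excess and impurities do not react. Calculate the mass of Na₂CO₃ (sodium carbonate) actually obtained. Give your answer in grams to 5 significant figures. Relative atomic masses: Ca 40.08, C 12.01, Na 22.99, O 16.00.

Pure CaCO3 = 104.37 × 0.6497 = 67.8092 g.
M(CaCO3) = 40.08 + 12.01 + 3(16.00) = 100.09 g/mol.
M(Na2CO3) = 2(22.99) + 12.01 + 3(16.00) = 105.99 g/mol.
n(CaCO3) = 67.8092 / 100.09 = 0.677482 mol.
Step 1 (CaCO3:CO2 = 1:1): theoretical n(CO2) = 0.677482 mol; at 62.58% yield, n(CO2) = 0.423968 mol.
Step 2 (CO2:Na2CO3 = 1:1): theoretical n(Na2CO3) = 0.423968 mol, so theoretical mass = 0.423968 × 105.99 = 44.9364 g.
At 58.45% yield, actual mass of Na2CO3 = 44.9364 × 0.5845 = 26.2653 g.

26.265 g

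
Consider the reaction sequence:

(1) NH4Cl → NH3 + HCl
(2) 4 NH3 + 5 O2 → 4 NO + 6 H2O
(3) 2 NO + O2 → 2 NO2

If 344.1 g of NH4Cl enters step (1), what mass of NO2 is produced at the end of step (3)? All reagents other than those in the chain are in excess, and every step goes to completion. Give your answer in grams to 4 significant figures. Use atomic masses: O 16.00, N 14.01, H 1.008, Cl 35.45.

296.0 g

M(NH4Cl) = 14.01 + 4(1.008) + 35.45 = 53.492 g/mol.
M(NO2) = 14.01 + 2(16.00) = 46.01 g/mol.
n(NH4Cl) = 344.1 / 53.492 = 6.4327 mol.
Reaction (1): NH4Cl→NH3 ratio 1:1 ⇒ n(NH3) = 6.4327 mol.
Reaction (2): NH3→NO ratio 4:4 ⇒ n(NO) = 6.4327 mol.
Reaction (3): NO→NO2 ratio 2:2 ⇒ n(NO2) = 6.4327 mol.
Mass of NO2 = 6.4327 × 46.01 = 295.97 g.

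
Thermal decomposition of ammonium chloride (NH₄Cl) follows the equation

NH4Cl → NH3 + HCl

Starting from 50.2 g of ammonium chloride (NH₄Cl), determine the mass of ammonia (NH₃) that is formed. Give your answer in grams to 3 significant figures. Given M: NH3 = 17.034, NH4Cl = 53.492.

n(NH4Cl) = 50.20 g / 53.492 g/mol = 0.9385 mol.
From the equation the NH4Cl:NH3 mole ratio is 1:1, so n(NH3) = 0.9385 × 1/1 = 0.9385 mol.
Mass of NH3 = 0.9385 mol × 17.034 g/mol = 15.99 g.

16.0 g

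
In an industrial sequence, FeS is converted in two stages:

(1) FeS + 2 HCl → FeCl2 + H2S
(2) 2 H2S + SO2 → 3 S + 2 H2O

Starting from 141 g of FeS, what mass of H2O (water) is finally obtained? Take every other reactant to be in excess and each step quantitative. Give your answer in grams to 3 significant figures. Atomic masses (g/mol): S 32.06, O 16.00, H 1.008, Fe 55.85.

M(FeS) = 55.85 + 32.06 = 87.91 g/mol.
M(H2O) = 2(1.008) + 16.00 = 18.016 g/mol.
n(FeS) = 141.0 / 87.91 = 1.604 mol.
Step 1 gives a 1:1 ratio of FeS to H2S, so n(H2S) = 1.604 mol.
In step 2 the H2S:H2O ratio is 2:2, so n(H2O) = 1.604 mol.
Mass of H2O = 1.604 × 18.016 = 28.90 g.

28.9 g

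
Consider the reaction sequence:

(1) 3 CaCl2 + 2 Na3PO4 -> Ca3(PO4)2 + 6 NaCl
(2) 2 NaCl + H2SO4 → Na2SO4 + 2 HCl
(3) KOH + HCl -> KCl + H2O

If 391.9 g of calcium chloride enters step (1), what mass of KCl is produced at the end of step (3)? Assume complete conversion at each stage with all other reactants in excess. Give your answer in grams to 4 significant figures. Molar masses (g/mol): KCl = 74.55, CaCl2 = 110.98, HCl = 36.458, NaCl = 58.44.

n(CaCl2) = 391.9 / 110.98 = 3.5313 mol.
Reaction (1): CaCl2→NaCl ratio 3:6 ⇒ n(NaCl) = 7.0625 mol.
Reaction (2): NaCl→HCl ratio 2:2 ⇒ n(HCl) = 7.0625 mol.
Reaction (3): HCl→KCl ratio 1:1 ⇒ n(KCl) = 7.0625 mol.
Mass of KCl = 7.0625 × 74.55 = 526.51 g.

526.5 g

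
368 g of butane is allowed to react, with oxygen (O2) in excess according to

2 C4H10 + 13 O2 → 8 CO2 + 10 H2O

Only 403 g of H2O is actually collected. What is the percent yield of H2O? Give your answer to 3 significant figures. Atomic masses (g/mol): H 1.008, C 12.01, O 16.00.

70.7 %

M(C4H10) = 4(12.01) + 10(1.008) = 58.12 g/mol.
M(H2O) = 2(1.008) + 16.00 = 18.016 g/mol.
n(C4H10) = 368.0 g / 58.12 g/mol = 6.332 mol.
From the equation the C4H10:H2O mole ratio is 2:10, so n(H2O) = 6.332 × 10/2 = 31.66 mol.
Mass of H2O = 31.66 mol × 18.016 g/mol = 570.4 g.
This is the theoretical yield. Percent yield = 403 g / 570.4 g × 100% = 70.66%.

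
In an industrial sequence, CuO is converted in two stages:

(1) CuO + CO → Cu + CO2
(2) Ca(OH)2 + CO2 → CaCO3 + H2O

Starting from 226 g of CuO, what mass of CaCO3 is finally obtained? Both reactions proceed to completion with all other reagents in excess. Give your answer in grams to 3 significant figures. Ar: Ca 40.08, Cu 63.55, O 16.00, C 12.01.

284 g

M(CuO) = 63.55 + 16.00 = 79.55 g/mol.
M(CaCO3) = 40.08 + 12.01 + 3(16.00) = 100.09 g/mol.
n(CuO) = 226.0 / 79.55 = 2.841 mol.
Step 1 gives a 1:1 ratio of CuO to CO2, so n(CO2) = 2.841 mol.
In step 2 the CO2:CaCO3 ratio is 1:1, so n(CaCO3) = 2.841 mol.
Mass of CaCO3 = 2.841 × 100.09 = 284.4 g.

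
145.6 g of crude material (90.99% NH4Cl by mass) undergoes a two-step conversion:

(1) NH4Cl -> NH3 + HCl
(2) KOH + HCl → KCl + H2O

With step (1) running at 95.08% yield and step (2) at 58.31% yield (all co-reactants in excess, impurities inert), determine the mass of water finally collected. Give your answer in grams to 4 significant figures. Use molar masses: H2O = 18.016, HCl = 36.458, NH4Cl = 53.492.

24.74 g

Pure NH4Cl = 145.6 × 0.9099 = 132.48 g.
n(NH4Cl) = 132.48 / 53.492 = 2.4767 mol.
Step 1 (NH4Cl:HCl = 1:1): theoretical n(HCl) = 2.4767 mol; at 95.08% yield, n(HCl) = 2.3548 mol.
Step 2 (HCl:H2O = 1:1): theoretical n(H2O) = 2.3548 mol, so theoretical mass = 2.3548 × 18.016 = 42.424 g.
At 58.31% yield, actual mass of H2O = 42.424 × 0.5831 = 24.738 g.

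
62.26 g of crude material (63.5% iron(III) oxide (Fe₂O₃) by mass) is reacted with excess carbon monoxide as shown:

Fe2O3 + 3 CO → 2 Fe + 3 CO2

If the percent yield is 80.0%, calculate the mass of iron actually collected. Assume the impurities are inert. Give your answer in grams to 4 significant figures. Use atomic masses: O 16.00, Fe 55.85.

22.12 g

Pure Fe2O3 available = 62.26 g × 0.635 = 39.535 g.
M(Fe2O3) = 2(55.85) + 3(16.00) = 159.70 g/mol.
M(Fe) = 55.85 g/mol.
n(Fe2O3) = 39.535 g / 159.70 g/mol = 0.24756 mol.
From the equation the Fe2O3:Fe mole ratio is 1:2, so n(Fe) = 0.24756 × 2/1 = 0.49512 mol.
Mass of Fe = 0.49512 mol × 55.85 g/mol = 27.652 g.
Actual mass collected = 27.652 g × 0.800 = 22.122 g.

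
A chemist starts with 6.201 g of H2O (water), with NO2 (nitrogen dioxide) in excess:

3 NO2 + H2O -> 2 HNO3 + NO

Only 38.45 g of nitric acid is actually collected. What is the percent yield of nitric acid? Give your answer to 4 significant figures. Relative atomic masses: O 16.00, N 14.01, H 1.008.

88.63 %

M(H2O) = 2(1.008) + 16.00 = 18.016 g/mol.
M(HNO3) = 1.008 + 14.01 + 3(16.00) = 63.018 g/mol.
n(H2O) = 6.2010 g / 18.016 g/mol = 0.34419 mol.
From the equation the H2O:HNO3 mole ratio is 1:2, so n(HNO3) = 0.34419 × 2/1 = 0.68839 mol.
Mass of HNO3 = 0.68839 mol × 63.018 g/mol = 43.381 g.
This is the theoretical yield. Percent yield = 38.45 g / 43.381 g × 100% = 88.634%.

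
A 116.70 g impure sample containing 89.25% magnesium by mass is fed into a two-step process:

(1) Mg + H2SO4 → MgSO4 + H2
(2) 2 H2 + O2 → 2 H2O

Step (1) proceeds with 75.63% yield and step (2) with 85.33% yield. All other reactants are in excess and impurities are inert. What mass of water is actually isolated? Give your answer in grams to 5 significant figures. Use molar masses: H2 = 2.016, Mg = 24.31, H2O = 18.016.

Pure Mg = 116.70 × 0.8925 = 104.155 g.
n(Mg) = 104.155 / 24.31 = 4.28444 mol.
Step 1 (Mg:H2 = 1:1): theoretical n(H2) = 4.28444 mol; at 75.63% yield, n(H2) = 3.24032 mol.
Step 2 (H2:H2O = 2:2): theoretical n(H2O) = 3.24032 mol, so theoretical mass = 3.24032 × 18.016 = 58.3776 g.
At 85.33% yield, actual mass of H2O = 58.3776 × 0.8533 = 49.8136 g.

49.814 g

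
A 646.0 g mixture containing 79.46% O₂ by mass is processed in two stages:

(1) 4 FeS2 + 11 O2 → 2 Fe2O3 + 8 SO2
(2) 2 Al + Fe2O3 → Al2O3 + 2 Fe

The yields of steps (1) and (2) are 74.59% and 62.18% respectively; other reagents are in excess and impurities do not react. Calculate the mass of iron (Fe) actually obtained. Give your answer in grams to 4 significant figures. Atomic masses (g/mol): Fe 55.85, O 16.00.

Pure O2 = 646.0 × 0.7946 = 513.31 g.
M(O2) = 2(16.00) = 32.00 g/mol.
M(Fe) = 55.85 g/mol.
n(O2) = 513.31 / 32.00 = 16.041 mol.
Step 1 (O2:Fe2O3 = 11:2): theoretical n(Fe2O3) = 2.9165 mol; at 74.59% yield, n(Fe2O3) = 2.1754 mol.
Step 2 (Fe2O3:Fe = 1:2): theoretical n(Fe) = 4.3509 mol, so theoretical mass = 4.3509 × 55.85 = 243.00 g.
At 62.18% yield, actual mass of Fe = 243.00 × 0.6218 = 151.10 g.

151.1 g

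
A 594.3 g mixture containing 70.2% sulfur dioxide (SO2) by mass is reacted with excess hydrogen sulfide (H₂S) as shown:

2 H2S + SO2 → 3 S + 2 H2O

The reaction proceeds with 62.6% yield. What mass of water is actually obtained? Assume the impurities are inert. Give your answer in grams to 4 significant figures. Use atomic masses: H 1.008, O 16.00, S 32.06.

146.9 g

Pure SO2 available = 594.3 g × 0.702 = 417.20 g.
M(SO2) = 32.06 + 2(16.00) = 64.06 g/mol.
M(H2O) = 2(1.008) + 16.00 = 18.016 g/mol.
n(SO2) = 417.20 g / 64.06 g/mol = 6.5126 mol.
From the equation the SO2:H2O mole ratio is 1:2, so n(H2O) = 6.5126 × 2/1 = 13.025 mol.
Mass of H2O = 13.025 mol × 18.016 g/mol = 234.66 g.
Actual mass collected = 234.66 g × 0.626 = 146.90 g.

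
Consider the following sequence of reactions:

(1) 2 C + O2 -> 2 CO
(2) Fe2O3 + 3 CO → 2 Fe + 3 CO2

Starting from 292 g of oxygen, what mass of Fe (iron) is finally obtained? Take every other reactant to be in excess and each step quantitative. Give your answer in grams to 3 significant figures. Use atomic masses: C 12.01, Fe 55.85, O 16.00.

680 g

M(O2) = 2(16.00) = 32.00 g/mol.
M(Fe) = 55.85 g/mol.
n(O2) = 292.0 / 32.00 = 9.125 mol.
Step 1 gives a 1:2 ratio of O2 to CO, so n(CO) = 18.25 mol.
In step 2 the CO:Fe ratio is 3:2, so n(Fe) = 12.17 mol.
Mass of Fe = 12.17 × 55.85 = 679.5 g.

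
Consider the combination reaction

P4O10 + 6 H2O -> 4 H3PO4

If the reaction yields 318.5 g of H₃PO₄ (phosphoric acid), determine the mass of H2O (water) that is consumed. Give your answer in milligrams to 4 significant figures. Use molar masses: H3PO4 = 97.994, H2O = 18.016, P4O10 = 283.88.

n(H3PO4) = 318.50 g / 97.994 g/mol = 3.2502 mol.
From the equation the H3PO4:H2O mole ratio is 4:6, so n(H2O) = 3.2502 × 6/4 = 4.8753 mol.
Mass of H2O = 4.8753 mol × 18.016 g/mol = 87.833 g.
Converting to mg: 87.833 g = 87830 mg.

87830 mg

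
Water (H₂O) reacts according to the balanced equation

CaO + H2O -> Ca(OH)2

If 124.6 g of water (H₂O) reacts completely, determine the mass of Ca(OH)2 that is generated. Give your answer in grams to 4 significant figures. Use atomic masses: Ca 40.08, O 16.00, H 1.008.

512.5 g

M(H2O) = 2(1.008) + 16.00 = 18.016 g/mol.
M(Ca(OH)2) = 40.08 + 2(16.00) + 2(1.008) = 74.096 g/mol.
n(H2O) = 124.60 g / 18.016 g/mol = 6.9161 mol.
From the equation the H2O:Ca(OH)2 mole ratio is 1:1, so n(Ca(OH)2) = 6.9161 × 1/1 = 6.9161 mol.
Mass of Ca(OH)2 = 6.9161 mol × 74.096 g/mol = 512.45 g.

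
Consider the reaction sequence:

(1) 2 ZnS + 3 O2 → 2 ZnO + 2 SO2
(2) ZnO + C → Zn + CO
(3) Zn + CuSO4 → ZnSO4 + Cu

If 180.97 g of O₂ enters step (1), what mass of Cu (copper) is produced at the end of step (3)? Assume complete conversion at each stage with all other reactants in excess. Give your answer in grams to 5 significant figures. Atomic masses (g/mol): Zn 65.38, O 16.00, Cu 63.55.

M(O2) = 2(16.00) = 32.00 g/mol.
M(Cu) = 63.55 g/mol.
n(O2) = 180.97 / 32.00 = 5.65531 mol.
Reaction (1): O2→ZnO ratio 3:2 ⇒ n(ZnO) = 3.77021 mol.
Reaction (2): ZnO→Zn ratio 1:1 ⇒ n(Zn) = 3.77021 mol.
Reaction (3): Zn→Cu ratio 1:1 ⇒ n(Cu) = 3.77021 mol.
Mass of Cu = 3.77021 × 63.55 = 239.597 g.

239.60 g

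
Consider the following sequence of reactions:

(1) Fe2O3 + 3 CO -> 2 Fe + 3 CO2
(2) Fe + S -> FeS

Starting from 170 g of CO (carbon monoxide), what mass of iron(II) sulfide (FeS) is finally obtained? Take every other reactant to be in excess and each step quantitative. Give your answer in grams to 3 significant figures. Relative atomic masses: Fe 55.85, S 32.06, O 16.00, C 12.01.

356 g

M(CO) = 12.01 + 16.00 = 28.01 g/mol.
M(FeS) = 55.85 + 32.06 = 87.91 g/mol.
n(CO) = 170.0 / 28.01 = 6.069 mol.
Step 1 gives a 3:2 ratio of CO to Fe, so n(Fe) = 4.046 mol.
In step 2 the Fe:FeS ratio is 1:1, so n(FeS) = 4.046 mol.
Mass of FeS = 4.046 × 87.91 = 355.7 g.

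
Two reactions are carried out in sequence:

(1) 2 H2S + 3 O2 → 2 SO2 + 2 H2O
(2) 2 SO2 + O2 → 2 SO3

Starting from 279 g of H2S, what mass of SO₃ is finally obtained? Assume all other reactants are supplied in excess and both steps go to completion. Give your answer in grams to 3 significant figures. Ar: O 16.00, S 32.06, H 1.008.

655 g

M(H2S) = 2(1.008) + 32.06 = 34.076 g/mol.
M(SO3) = 32.06 + 3(16.00) = 80.06 g/mol.
n(H2S) = 279.0 / 34.076 = 8.188 mol.
Step 1 gives a 2:2 ratio of H2S to SO2, so n(SO2) = 8.188 mol.
In step 2 the SO2:SO3 ratio is 2:2, so n(SO3) = 8.188 mol.
Mass of SO3 = 8.188 × 80.06 = 655.5 g.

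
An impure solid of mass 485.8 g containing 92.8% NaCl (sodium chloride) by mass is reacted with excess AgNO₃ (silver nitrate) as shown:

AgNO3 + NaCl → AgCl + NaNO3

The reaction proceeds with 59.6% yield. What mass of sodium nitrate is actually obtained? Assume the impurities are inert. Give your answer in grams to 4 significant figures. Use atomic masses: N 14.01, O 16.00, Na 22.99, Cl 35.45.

Pure NaCl available = 485.8 g × 0.928 = 450.82 g.
M(NaCl) = 22.99 + 35.45 = 58.44 g/mol.
M(NaNO3) = 22.99 + 14.01 + 3(16.00) = 85.00 g/mol.
n(NaCl) = 450.82 g / 58.44 g/mol = 7.7143 mol.
From the equation the NaCl:NaNO3 mole ratio is 1:1, so n(NaNO3) = 7.7143 × 1/1 = 7.7143 mol.
Mass of NaNO3 = 7.7143 mol × 85.00 g/mol = 655.71 g.
Actual mass collected = 655.71 g × 0.596 = 390.81 g.

390.8 g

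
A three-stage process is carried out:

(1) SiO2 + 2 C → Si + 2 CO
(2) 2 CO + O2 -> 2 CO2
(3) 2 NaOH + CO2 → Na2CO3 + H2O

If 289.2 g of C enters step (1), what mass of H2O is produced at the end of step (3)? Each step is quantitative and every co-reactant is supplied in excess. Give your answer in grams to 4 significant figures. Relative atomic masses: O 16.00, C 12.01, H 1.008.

M(C) = 12.01 g/mol.
M(H2O) = 2(1.008) + 16.00 = 18.016 g/mol.
n(C) = 289.2 / 12.01 = 24.080 mol.
Reaction (1): C→CO ratio 2:2 ⇒ n(CO) = 24.080 mol.
Reaction (2): CO→CO2 ratio 2:2 ⇒ n(CO2) = 24.080 mol.
Reaction (3): CO2→H2O ratio 1:1 ⇒ n(H2O) = 24.080 mol.
Mass of H2O = 24.080 × 18.016 = 433.82 g.

433.8 g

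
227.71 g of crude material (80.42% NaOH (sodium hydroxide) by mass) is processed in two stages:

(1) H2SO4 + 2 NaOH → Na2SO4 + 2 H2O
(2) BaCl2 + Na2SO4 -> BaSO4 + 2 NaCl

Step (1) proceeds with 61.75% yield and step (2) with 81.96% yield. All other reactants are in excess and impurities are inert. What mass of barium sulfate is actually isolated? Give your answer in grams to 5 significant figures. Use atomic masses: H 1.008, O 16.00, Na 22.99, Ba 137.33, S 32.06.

Pure NaOH = 227.71 × 0.8042 = 183.124 g.
M(NaOH) = 22.99 + 16.00 + 1.008 = 39.998 g/mol.
M(BaSO4) = 137.33 + 32.06 + 4(16.00) = 233.39 g/mol.
n(NaOH) = 183.124 / 39.998 = 4.57834 mol.
Step 1 (NaOH:Na2SO4 = 2:1): theoretical n(Na2SO4) = 2.28917 mol; at 61.75% yield, n(Na2SO4) = 1.41356 mol.
Step 2 (Na2SO4:BaSO4 = 1:1): theoretical n(BaSO4) = 1.41356 mol, so theoretical mass = 1.41356 × 233.39 = 329.911 g.
At 81.96% yield, actual mass of BaSO4 = 329.911 × 0.8196 = 270.395 g.

270.40 g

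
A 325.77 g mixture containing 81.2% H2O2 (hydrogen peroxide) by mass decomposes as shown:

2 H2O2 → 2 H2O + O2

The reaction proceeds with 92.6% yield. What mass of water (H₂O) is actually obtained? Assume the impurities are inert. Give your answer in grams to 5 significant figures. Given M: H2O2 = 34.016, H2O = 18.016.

Pure H2O2 available = 325.77 g × 0.812 = 264.525 g.
n(H2O2) = 264.525 g / 34.016 g/mol = 7.77649 mol.
From the equation the H2O2:H2O mole ratio is 2:2, so n(H2O) = 7.77649 × 2/2 = 7.77649 mol.
Mass of H2O = 7.77649 mol × 18.016 g/mol = 140.101 g.
Actual mass collected = 140.101 g × 0.926 = 129.734 g.

129.73 g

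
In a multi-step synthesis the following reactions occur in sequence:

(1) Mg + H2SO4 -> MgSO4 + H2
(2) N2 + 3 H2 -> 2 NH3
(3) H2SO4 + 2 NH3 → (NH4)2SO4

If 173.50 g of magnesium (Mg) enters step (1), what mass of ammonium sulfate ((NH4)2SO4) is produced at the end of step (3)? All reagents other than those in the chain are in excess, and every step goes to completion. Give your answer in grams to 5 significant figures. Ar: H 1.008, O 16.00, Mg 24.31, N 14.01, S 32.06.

314.37 g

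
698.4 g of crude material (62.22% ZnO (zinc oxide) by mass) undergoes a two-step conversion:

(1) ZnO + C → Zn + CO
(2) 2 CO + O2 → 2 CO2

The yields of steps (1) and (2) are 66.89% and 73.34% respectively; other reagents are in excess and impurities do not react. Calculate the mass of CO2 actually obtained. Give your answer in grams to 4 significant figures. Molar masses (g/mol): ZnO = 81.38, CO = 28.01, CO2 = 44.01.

Pure ZnO = 698.4 × 0.6222 = 434.54 g.
n(ZnO) = 434.54 / 81.38 = 5.3397 mol.
Step 1 (ZnO:CO = 1:1): theoretical n(CO) = 5.3397 mol; at 66.89% yield, n(CO) = 3.5717 mol.
Step 2 (CO:CO2 = 2:2): theoretical n(CO2) = 3.5717 mol, so theoretical mass = 3.5717 × 44.01 = 157.19 g.
At 73.34% yield, actual mass of CO2 = 157.19 × 0.7334 = 115.28 g.

115.3 g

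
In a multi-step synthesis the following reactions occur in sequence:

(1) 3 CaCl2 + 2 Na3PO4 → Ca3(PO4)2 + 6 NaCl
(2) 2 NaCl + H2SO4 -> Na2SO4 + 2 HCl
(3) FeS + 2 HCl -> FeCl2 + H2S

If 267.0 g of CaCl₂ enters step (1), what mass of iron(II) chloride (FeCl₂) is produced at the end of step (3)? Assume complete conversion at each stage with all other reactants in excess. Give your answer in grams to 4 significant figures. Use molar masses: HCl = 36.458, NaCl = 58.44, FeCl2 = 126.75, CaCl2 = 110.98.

n(CaCl2) = 267.0 / 110.98 = 2.4058 mol.
Reaction (1): CaCl2→NaCl ratio 3:6 ⇒ n(NaCl) = 4.8117 mol.
Reaction (2): NaCl→HCl ratio 2:2 ⇒ n(HCl) = 4.8117 mol.
Reaction (3): HCl→FeCl2 ratio 2:1 ⇒ n(FeCl2) = 2.4058 mol.
Mass of FeCl2 = 2.4058 × 126.75 = 304.94 g.

304.9 g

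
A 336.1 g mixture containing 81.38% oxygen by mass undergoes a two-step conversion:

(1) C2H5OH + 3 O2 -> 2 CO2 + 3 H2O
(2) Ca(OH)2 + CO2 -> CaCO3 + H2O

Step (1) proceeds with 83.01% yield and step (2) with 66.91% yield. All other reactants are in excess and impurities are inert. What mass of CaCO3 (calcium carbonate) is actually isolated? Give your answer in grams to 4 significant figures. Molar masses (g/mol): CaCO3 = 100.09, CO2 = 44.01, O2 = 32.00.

Pure O2 = 336.1 × 0.8138 = 273.52 g.
n(O2) = 273.52 / 32.00 = 8.5474 mol.
Step 1 (O2:CO2 = 3:2): theoretical n(CO2) = 5.6983 mol; at 83.01% yield, n(CO2) = 4.7302 mol.
Step 2 (CO2:CaCO3 = 1:1): theoretical n(CaCO3) = 4.7302 mol, so theoretical mass = 4.7302 × 100.09 = 473.44 g.
At 66.91% yield, actual mass of CaCO3 = 473.44 × 0.6691 = 316.78 g.

316.8 g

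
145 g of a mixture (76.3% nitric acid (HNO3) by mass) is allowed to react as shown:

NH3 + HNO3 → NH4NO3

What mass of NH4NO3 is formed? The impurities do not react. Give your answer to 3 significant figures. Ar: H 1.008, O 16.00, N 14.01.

Mass of pure HNO3 = 145 g × 0.763 = 110.6 g.
M(HNO3) = 1.008 + 14.01 + 3(16.00) = 63.018 g/mol.
M(NH4NO3) = 2(14.01) + 4(1.008) + 3(16.00) = 80.052 g/mol.
n(HNO3) = 110.6 g / 63.018 g/mol = 1.756 mol.
From the equation the HNO3:NH4NO3 mole ratio is 1:1, so n(NH4NO3) = 1.756 × 1/1 = 1.756 mol.
Mass of NH4NO3 = 1.756 mol × 80.052 g/mol = 140.5 g.

141 g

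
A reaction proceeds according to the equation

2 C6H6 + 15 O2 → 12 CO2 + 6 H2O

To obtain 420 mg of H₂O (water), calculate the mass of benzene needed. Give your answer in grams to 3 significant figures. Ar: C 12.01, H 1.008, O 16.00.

M(H2O) = 2(1.008) + 16.00 = 18.016 g/mol.
M(C6H6) = 6(12.01) + 6(1.008) = 78.108 g/mol.
Convert: 420 mg = 0.4200 g.
n(H2O) = 0.4200 g / 18.016 g/mol = 0.02331 mol.
From the equation the H2O:C6H6 mole ratio is 6:2, so n(C6H6) = 0.02331 × 2/6 = 0.007771 mol.
Mass of C6H6 = 0.007771 mol × 78.108 g/mol = 0.6070 g.

0.607 g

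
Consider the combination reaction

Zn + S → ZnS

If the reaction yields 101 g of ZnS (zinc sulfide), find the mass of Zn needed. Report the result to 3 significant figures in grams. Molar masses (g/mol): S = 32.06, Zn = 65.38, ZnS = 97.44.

n(ZnS) = 101.0 g / 97.44 g/mol = 1.037 mol.
From the equation the ZnS:Zn mole ratio is 1:1, so n(Zn) = 1.037 × 1/1 = 1.037 mol.
Mass of Zn = 1.037 mol × 65.38 g/mol = 67.77 g.

67.8 g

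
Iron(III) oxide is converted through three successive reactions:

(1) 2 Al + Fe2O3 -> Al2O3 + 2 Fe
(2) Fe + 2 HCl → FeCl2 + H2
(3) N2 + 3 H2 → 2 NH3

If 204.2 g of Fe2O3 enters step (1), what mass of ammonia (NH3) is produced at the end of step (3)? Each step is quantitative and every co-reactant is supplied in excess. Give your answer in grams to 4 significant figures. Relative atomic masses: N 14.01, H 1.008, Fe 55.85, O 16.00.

29.04 g

M(Fe2O3) = 2(55.85) + 3(16.00) = 159.70 g/mol.
M(NH3) = 14.01 + 3(1.008) = 17.034 g/mol.
n(Fe2O3) = 204.2 / 159.70 = 1.2786 mol.
Reaction (1): Fe2O3→Fe ratio 1:2 ⇒ n(Fe) = 2.5573 mol.
Reaction (2): Fe→H2 ratio 1:1 ⇒ n(H2) = 2.5573 mol.
Reaction (3): H2→NH3 ratio 3:2 ⇒ n(NH3) = 1.7049 mol.
Mass of NH3 = 1.7049 × 17.034 = 29.041 g.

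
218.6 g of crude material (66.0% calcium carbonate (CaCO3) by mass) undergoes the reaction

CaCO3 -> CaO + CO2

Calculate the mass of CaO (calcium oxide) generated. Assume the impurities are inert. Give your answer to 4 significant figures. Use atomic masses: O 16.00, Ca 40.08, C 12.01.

Mass of pure CaCO3 = 218.6 g × 0.660 = 144.28 g.
M(CaCO3) = 40.08 + 12.01 + 3(16.00) = 100.09 g/mol.
M(CaO) = 40.08 + 16.00 = 56.08 g/mol.
n(CaCO3) = 144.28 g / 100.09 g/mol = 1.4415 mol.
From the equation the CaCO3:CaO mole ratio is 1:1, so n(CaO) = 1.4415 × 1/1 = 1.4415 mol.
Mass of CaO = 1.4415 mol × 56.08 g/mol = 80.837 g.

80.84 g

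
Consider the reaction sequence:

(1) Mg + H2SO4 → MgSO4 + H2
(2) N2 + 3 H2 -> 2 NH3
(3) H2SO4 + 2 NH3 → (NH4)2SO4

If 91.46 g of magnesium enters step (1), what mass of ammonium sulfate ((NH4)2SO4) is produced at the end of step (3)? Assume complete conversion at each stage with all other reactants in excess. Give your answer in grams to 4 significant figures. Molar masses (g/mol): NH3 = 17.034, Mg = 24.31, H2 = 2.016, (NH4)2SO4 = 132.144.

165.7 g

n(Mg) = 91.46 / 24.31 = 3.7622 mol.
Reaction (1): Mg→H2 ratio 1:1 ⇒ n(H2) = 3.7622 mol.
Reaction (2): H2→NH3 ratio 3:2 ⇒ n(NH3) = 2.5082 mol.
Reaction (3): NH3→(NH4)2SO4 ratio 2:1 ⇒ n((NH4)2SO4) = 1.2541 mol.
Mass of (NH4)2SO4 = 1.2541 × 132.144 = 165.72 g.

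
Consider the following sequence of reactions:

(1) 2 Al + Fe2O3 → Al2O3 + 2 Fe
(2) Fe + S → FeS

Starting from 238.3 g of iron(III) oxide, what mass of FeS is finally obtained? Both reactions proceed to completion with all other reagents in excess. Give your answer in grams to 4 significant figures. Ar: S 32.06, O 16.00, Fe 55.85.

262.4 g

M(Fe2O3) = 2(55.85) + 3(16.00) = 159.70 g/mol.
M(FeS) = 55.85 + 32.06 = 87.91 g/mol.
n(Fe2O3) = 238.30 / 159.70 = 1.4922 mol.
Step 1 gives a 1:2 ratio of Fe2O3 to Fe, so n(Fe) = 2.9843 mol.
In step 2 the Fe:FeS ratio is 1:1, so n(FeS) = 2.9843 mol.
Mass of FeS = 2.9843 × 87.91 = 262.35 g.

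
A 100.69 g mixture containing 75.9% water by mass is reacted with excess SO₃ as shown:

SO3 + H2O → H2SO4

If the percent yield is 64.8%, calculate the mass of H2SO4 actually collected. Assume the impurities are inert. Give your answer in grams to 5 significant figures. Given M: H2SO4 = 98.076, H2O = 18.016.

269.59 g

Pure H2O available = 100.69 g × 0.759 = 76.4237 g.
n(H2O) = 76.4237 g / 18.016 g/mol = 4.24199 mol.
From the equation the H2O:H2SO4 mole ratio is 1:1, so n(H2SO4) = 4.24199 × 1/1 = 4.24199 mol.
Mass of H2SO4 = 4.24199 mol × 98.076 g/mol = 416.038 g.
Actual mass collected = 416.038 g × 0.648 = 269.592 g.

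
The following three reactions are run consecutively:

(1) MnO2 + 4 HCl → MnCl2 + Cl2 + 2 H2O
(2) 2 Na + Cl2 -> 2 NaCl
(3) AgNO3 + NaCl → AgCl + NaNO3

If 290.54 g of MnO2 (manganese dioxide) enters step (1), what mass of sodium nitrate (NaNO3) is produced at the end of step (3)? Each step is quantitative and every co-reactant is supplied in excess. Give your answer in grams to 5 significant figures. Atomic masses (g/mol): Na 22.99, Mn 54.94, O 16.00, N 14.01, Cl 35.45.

M(MnO2) = 54.94 + 2(16.00) = 86.94 g/mol.
M(NaNO3) = 22.99 + 14.01 + 3(16.00) = 85.00 g/mol.
n(MnO2) = 290.54 / 86.94 = 3.34184 mol.
Reaction (1): MnO2→Cl2 ratio 1:1 ⇒ n(Cl2) = 3.34184 mol.
Reaction (2): Cl2→NaCl ratio 1:2 ⇒ n(NaCl) = 6.68369 mol.
Reaction (3): NaCl→NaNO3 ratio 1:1 ⇒ n(NaNO3) = 6.68369 mol.
Mass of NaNO3 = 6.68369 × 85.00 = 568.114 g.

568.11 g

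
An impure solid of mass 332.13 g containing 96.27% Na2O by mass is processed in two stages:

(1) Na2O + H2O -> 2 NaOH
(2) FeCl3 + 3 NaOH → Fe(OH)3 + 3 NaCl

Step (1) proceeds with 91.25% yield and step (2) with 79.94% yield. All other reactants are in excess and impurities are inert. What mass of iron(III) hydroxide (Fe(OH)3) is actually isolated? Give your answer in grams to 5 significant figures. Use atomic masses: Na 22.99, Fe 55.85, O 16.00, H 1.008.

Pure Na2O = 332.13 × 0.9627 = 319.742 g.
M(Na2O) = 2(22.99) + 16.00 = 61.98 g/mol.
M(Fe(OH)3) = 55.85 + 3(16.00) + 3(1.008) = 106.874 g/mol.
n(Na2O) = 319.742 / 61.98 = 5.15879 mol.
Step 1 (Na2O:NaOH = 1:2): theoretical n(NaOH) = 10.3176 mol; at 91.25% yield, n(NaOH) = 9.41478 mol.
Step 2 (NaOH:Fe(OH)3 = 3:1): theoretical n(Fe(OH)3) = 3.13826 mol, so theoretical mass = 3.13826 × 106.874 = 335.399 g.
At 79.94% yield, actual mass of Fe(OH)3 = 335.399 × 0.7994 = 268.118 g.

268.12 g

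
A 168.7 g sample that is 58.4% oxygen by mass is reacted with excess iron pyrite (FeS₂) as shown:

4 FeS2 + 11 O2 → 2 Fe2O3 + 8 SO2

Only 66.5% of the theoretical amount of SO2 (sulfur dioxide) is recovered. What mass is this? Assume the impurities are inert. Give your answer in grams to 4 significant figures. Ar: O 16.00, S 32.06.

95.39 g

Pure O2 available = 168.7 g × 0.584 = 98.521 g.
M(O2) = 2(16.00) = 32.00 g/mol.
M(SO2) = 32.06 + 2(16.00) = 64.06 g/mol.
n(O2) = 98.521 g / 32.00 g/mol = 3.0788 mol.
From the equation the O2:SO2 mole ratio is 11:8, so n(SO2) = 3.0788 × 8/11 = 2.2391 mol.
Mass of SO2 = 2.2391 mol × 64.06 g/mol = 143.44 g.
Actual mass collected = 143.44 g × 0.665 = 95.386 g.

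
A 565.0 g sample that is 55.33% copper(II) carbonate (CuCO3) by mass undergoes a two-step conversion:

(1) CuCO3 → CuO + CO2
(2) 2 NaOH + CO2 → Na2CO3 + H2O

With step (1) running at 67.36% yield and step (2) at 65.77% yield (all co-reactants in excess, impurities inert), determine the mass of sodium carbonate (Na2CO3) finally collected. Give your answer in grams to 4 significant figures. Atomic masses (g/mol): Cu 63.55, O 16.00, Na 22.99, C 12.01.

118.8 g

Pure CuCO3 = 565.0 × 0.5533 = 312.61 g.
M(CuCO3) = 63.55 + 12.01 + 3(16.00) = 123.56 g/mol.
M(Na2CO3) = 2(22.99) + 12.01 + 3(16.00) = 105.99 g/mol.
n(CuCO3) = 312.61 / 123.56 = 2.5301 mol.
Step 1 (CuCO3:CO2 = 1:1): theoretical n(CO2) = 2.5301 mol; at 67.36% yield, n(CO2) = 1.7042 mol.
Step 2 (CO2:Na2CO3 = 1:1): theoretical n(Na2CO3) = 1.7042 mol, so theoretical mass = 1.7042 × 105.99 = 180.63 g.
At 65.77% yield, actual mass of Na2CO3 = 180.63 × 0.6577 = 118.80 g.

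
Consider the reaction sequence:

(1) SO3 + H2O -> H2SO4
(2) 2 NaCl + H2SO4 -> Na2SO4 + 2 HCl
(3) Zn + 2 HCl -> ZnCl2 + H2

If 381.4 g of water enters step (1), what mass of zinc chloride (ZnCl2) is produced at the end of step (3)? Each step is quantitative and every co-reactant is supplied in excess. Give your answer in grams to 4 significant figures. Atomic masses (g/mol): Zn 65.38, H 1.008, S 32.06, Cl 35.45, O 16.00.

2885 g

M(H2O) = 2(1.008) + 16.00 = 18.016 g/mol.
M(ZnCl2) = 65.38 + 2(35.45) = 136.28 g/mol.
n(H2O) = 381.4 / 18.016 = 21.170 mol.
Reaction (1): H2O→H2SO4 ratio 1:1 ⇒ n(H2SO4) = 21.170 mol.
Reaction (2): H2SO4→HCl ratio 1:2 ⇒ n(HCl) = 42.340 mol.
Reaction (3): HCl→ZnCl2 ratio 2:1 ⇒ n(ZnCl2) = 21.170 mol.
Mass of ZnCl2 = 21.170 × 136.28 = 2885.1 g.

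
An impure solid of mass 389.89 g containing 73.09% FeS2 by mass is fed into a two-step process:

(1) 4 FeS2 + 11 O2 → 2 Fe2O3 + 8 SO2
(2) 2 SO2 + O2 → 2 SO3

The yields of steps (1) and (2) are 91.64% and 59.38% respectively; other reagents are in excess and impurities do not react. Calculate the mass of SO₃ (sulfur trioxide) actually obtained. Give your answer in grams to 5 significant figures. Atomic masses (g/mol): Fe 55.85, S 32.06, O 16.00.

206.97 g

Pure FeS2 = 389.89 × 0.7309 = 284.971 g.
M(FeS2) = 55.85 + 2(32.06) = 119.97 g/mol.
M(SO3) = 32.06 + 3(16.00) = 80.06 g/mol.
n(FeS2) = 284.971 / 119.97 = 2.37535 mol.
Step 1 (FeS2:SO2 = 4:8): theoretical n(SO2) = 4.75070 mol; at 91.64% yield, n(SO2) = 4.35354 mol.
Step 2 (SO2:SO3 = 2:2): theoretical n(SO3) = 4.35354 mol, so theoretical mass = 4.35354 × 80.06 = 348.544 g.
At 59.38% yield, actual mass of SO3 = 348.544 × 0.5938 = 206.966 g.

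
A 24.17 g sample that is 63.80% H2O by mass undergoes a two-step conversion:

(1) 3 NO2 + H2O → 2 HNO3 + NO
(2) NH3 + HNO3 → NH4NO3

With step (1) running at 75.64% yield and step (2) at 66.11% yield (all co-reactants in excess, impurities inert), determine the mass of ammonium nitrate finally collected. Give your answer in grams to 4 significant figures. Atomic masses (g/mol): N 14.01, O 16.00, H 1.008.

Pure H2O = 24.17 × 0.6380 = 15.420 g.
M(H2O) = 2(1.008) + 16.00 = 18.016 g/mol.
M(NH4NO3) = 2(14.01) + 4(1.008) + 3(16.00) = 80.052 g/mol.
n(H2O) = 15.420 / 18.016 = 0.85593 mol.
Step 1 (H2O:HNO3 = 1:2): theoretical n(HNO3) = 1.7119 mol; at 75.64% yield, n(HNO3) = 1.2949 mol.
Step 2 (HNO3:NH4NO3 = 1:1): theoretical n(NH4NO3) = 1.2949 mol, so theoretical mass = 1.2949 × 80.052 = 103.66 g.
At 66.11% yield, actual mass of NH4NO3 = 103.66 × 0.6611 = 68.527 g.

68.53 g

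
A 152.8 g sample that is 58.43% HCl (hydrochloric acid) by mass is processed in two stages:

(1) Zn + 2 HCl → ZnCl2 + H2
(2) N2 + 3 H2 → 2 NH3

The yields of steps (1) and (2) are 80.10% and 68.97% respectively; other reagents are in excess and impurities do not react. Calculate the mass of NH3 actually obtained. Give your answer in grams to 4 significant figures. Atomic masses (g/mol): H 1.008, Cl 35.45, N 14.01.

7.682 g

Pure HCl = 152.8 × 0.5843 = 89.281 g.
M(HCl) = 1.008 + 35.45 = 36.458 g/mol.
M(NH3) = 14.01 + 3(1.008) = 17.034 g/mol.
n(HCl) = 89.281 / 36.458 = 2.4489 mol.
Step 1 (HCl:H2 = 2:1): theoretical n(H2) = 1.2244 mol; at 80.10% yield, n(H2) = 0.98077 mol.
Step 2 (H2:NH3 = 3:2): theoretical n(NH3) = 0.65385 mol, so theoretical mass = 0.65385 × 17.034 = 11.138 g.
At 68.97% yield, actual mass of NH3 = 11.138 × 0.6897 = 7.6817 g.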